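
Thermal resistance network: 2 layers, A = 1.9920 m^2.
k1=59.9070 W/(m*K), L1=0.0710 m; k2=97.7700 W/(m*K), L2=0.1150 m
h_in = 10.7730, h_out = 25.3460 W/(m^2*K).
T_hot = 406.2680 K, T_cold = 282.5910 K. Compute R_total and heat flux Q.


R_conv_in = 1/(10.7730*1.9920) = 0.0466
R_1 = 0.0710/(59.9070*1.9920) = 0.0006
R_2 = 0.1150/(97.7700*1.9920) = 0.0006
R_conv_out = 1/(25.3460*1.9920) = 0.0198
R_total = 0.0676 K/W
Q = 123.6770 / 0.0676 = 1829.8022 W

R_total = 0.0676 K/W, Q = 1829.8022 W


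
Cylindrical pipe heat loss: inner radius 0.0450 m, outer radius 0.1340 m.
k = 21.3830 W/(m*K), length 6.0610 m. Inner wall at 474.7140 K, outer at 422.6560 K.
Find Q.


dT = 52.0580 K
ln(ro/ri) = 1.0912
Q = 2*pi*21.3830*6.0610*52.0580 / 1.0912 = 38849.4559 W

38849.4559 W


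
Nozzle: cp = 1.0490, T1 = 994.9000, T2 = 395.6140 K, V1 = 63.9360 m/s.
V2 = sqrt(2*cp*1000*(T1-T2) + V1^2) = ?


dT = 599.2860 K
2*cp*1000*dT = 1257302.0280
V1^2 = 4087.8121
V2 = sqrt(1261389.8401) = 1123.1161 m/s

1123.1161 m/s


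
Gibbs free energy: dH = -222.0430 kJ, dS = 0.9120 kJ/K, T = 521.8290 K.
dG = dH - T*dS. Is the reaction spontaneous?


T*dS = 521.8290 * 0.9120 = 475.9080 kJ
dG = -222.0430 - 475.9080 = -697.9510 kJ (spontaneous)

dG = -697.9510 kJ, spontaneous


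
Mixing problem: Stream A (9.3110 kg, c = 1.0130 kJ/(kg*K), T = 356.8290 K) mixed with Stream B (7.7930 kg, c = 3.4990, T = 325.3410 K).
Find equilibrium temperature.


num = 12236.9295
den = 36.6998
Tf = 333.4336 K

333.4336 K


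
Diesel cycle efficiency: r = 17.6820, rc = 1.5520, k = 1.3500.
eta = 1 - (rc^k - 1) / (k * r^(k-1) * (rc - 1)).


r^(k-1) = 2.7330
rc^k = 1.8101
eta = 0.6022 = 60.2229%

60.2229%


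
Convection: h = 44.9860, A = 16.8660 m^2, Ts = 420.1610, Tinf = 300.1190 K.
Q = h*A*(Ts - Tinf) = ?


dT = 120.0420 K
Q = 44.9860 * 16.8660 * 120.0420 = 91079.9319 W

91079.9319 W


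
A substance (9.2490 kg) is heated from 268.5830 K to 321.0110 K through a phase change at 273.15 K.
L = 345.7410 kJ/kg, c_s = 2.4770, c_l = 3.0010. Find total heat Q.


Q1 (sensible, solid) = 9.2490 * 2.4770 * 4.5670 = 104.6289 kJ
Q2 (latent) = 9.2490 * 345.7410 = 3197.7585 kJ
Q3 (sensible, liquid) = 9.2490 * 3.0010 * 47.8610 = 1328.4418 kJ
Q_total = 4630.8293 kJ

4630.8293 kJ


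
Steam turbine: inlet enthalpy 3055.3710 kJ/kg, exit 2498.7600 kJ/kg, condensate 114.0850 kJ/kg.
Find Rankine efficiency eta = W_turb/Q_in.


W = 556.6110 kJ/kg
Q_in = 2941.2860 kJ/kg
eta = 0.1892 = 18.9241%

eta = 18.9241%


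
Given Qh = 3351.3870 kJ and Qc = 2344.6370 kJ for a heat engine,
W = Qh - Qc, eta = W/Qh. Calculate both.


W = 3351.3870 - 2344.6370 = 1006.7500 kJ
eta = 1006.7500 / 3351.3870 = 0.3004 = 30.0398%

W = 1006.7500 kJ, eta = 30.0398%


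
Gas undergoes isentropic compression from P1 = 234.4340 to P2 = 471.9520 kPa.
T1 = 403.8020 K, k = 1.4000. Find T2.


(k-1)/k = 0.2857
(P2/P1)^exp = 1.2213
T2 = 403.8020 * 1.2213 = 493.1631 K

493.1631 K


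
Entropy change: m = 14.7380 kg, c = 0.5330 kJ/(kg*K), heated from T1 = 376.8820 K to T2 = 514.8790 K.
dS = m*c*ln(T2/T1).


T2/T1 = 1.3662
ln(T2/T1) = 0.3120
dS = 14.7380 * 0.5330 * 0.3120 = 2.4509 kJ/K

2.4509 kJ/K


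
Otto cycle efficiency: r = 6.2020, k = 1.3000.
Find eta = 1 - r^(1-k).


r^(k-1) = 1.7289
eta = 1 - 1/1.7289 = 0.4216 = 42.1584%

42.1584%


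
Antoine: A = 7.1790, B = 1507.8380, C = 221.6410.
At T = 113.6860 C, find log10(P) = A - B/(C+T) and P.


C+T = 335.3270
B/(C+T) = 4.4966
log10(P) = 7.1790 - 4.4966 = 2.6824
P = 10^2.6824 = 481.2606 mmHg

481.2606 mmHg


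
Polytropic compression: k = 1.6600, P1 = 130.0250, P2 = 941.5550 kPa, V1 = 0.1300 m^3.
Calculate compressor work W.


(k-1)/k = 0.3976
(P2/P1)^exp = 2.1971
W = 2.5152 * 130.0250 * 0.1300 * (2.1971 - 1) = 50.8951 kJ

50.8951 kJ


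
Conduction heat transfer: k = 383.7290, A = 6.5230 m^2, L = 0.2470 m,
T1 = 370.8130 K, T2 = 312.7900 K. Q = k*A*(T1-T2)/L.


dT = 58.0230 K
Q = 383.7290 * 6.5230 * 58.0230 / 0.2470 = 587997.1577 W

587997.1577 W


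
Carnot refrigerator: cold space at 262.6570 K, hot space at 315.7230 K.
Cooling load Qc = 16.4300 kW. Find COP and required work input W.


COP = 262.6570 / 53.0660 = 4.9496
W = 16.4300 / 4.9496 = 3.3194 kW

COP = 4.9496, W = 3.3194 kW


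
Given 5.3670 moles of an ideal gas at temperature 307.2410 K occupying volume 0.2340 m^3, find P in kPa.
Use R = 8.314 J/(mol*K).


P = nRT/V = 5.3670 * 8.314 * 307.2410 / 0.2340
= 13709.4738 / 0.2340 = 58587.4948 Pa = 58.5875 kPa

58.5875 kPa


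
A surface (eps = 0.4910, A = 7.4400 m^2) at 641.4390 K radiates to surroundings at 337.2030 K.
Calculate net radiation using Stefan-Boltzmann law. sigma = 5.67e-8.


T^4 = 1.6929e+11
Tsurr^4 = 1.2929e+10
Q = 0.4910 * 5.67e-8 * 7.4400 * 1.5636e+11 = 32385.8417 W

32385.8417 W


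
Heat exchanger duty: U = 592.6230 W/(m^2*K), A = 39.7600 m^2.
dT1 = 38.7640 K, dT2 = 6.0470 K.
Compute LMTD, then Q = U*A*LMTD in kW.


LMTD = 17.6094 K
Q = 592.6230 * 39.7600 * 17.6094 = 414924.4961 W = 414.9245 kW

414.9245 kW


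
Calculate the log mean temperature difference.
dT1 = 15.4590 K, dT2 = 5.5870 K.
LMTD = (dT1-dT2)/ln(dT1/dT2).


dT1/dT2 = 2.7670
ln(dT1/dT2) = 1.0177
LMTD = 9.8720 / 1.0177 = 9.6998 K

9.6998 K


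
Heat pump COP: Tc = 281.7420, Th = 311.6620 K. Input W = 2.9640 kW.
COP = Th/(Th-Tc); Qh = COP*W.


COP = 311.6620 / 29.9200 = 10.4165
Qh = 10.4165 * 2.9640 = 30.8745 kW

COP = 10.4165, Qh = 30.8745 kW


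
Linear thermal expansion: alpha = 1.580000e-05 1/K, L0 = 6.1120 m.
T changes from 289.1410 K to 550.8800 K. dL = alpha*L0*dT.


dT = 261.7390 K
dL = 1.580000e-05 * 6.1120 * 261.7390 = 0.025276 m
L_final = 6.137276 m

dL = 0.025276 m


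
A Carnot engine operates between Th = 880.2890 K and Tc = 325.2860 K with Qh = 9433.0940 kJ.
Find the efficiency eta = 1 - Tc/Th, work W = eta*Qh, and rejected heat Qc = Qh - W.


eta = 1 - 325.2860/880.2890 = 0.6305
W = 0.6305 * 9433.0940 = 5947.3599 kJ
Qc = 9433.0940 - 5947.3599 = 3485.7341 kJ

eta = 63.0478%, W = 5947.3599 kJ, Qc = 3485.7341 kJ


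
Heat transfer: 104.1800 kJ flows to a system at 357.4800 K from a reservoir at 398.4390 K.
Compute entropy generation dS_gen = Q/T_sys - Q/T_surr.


dS_sys = 104.1800/357.4800 = 0.2914 kJ/K
dS_surr = -104.1800/398.4390 = -0.2615 kJ/K
dS_gen = 0.2914 - 0.2615 = 0.0300 kJ/K (irreversible)

dS_gen = 0.0300 kJ/K, irreversible


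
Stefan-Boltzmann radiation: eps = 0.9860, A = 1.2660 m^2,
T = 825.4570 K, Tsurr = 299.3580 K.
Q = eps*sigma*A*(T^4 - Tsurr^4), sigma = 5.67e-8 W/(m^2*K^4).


T^4 = 4.6428e+11
Tsurr^4 = 8.0309e+09
Q = 0.9860 * 5.67e-8 * 1.2660 * 4.5625e+11 = 32291.8940 W

32291.8940 W


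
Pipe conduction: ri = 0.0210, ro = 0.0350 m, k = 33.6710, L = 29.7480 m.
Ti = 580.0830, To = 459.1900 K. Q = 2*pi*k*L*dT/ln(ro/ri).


dT = 120.8930 K
ln(ro/ri) = 0.5108
Q = 2*pi*33.6710*29.7480*120.8930 / 0.5108 = 1489436.9952 W

1489436.9952 W


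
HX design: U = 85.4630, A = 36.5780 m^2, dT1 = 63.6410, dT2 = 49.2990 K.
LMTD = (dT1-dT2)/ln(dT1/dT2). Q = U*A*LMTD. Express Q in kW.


LMTD = 56.1651 K
Q = 85.4630 * 36.5780 * 56.1651 = 175575.9142 W = 175.5759 kW

175.5759 kW


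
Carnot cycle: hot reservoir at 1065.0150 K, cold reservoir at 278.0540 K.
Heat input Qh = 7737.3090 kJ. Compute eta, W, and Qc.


eta = 1 - 278.0540/1065.0150 = 0.7389
W = 0.7389 * 7737.3090 = 5717.2532 kJ
Qc = 7737.3090 - 5717.2532 = 2020.0558 kJ

eta = 73.8920%, W = 5717.2532 kJ, Qc = 2020.0558 kJ


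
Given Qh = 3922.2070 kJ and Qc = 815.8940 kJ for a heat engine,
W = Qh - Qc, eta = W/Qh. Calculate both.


W = 3922.2070 - 815.8940 = 3106.3130 kJ
eta = 3106.3130 / 3922.2070 = 0.7920 = 79.1981%

W = 3106.3130 kJ, eta = 79.1981%


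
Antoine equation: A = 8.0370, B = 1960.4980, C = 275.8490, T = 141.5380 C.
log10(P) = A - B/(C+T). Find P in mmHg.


C+T = 417.3870
B/(C+T) = 4.6971
log10(P) = 8.0370 - 4.6971 = 3.3399
P = 10^3.3399 = 2187.3844 mmHg

2187.3844 mmHg


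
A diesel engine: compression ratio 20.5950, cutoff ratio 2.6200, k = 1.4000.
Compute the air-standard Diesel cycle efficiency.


r^(k-1) = 3.3535
rc^k = 3.8514
eta = 0.6251 = 62.5101%

62.5101%


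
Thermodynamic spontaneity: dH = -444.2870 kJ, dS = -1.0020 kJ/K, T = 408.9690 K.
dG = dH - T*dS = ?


T*dS = 408.9690 * -1.0020 = -409.7869 kJ
dG = -444.2870 + 409.7869 = -34.5001 kJ (spontaneous)

dG = -34.5001 kJ, spontaneous


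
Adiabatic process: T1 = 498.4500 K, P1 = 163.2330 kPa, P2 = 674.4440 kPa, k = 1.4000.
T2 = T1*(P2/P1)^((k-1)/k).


(k-1)/k = 0.2857
(P2/P1)^exp = 1.4998
T2 = 498.4500 * 1.4998 = 747.5857 K

747.5857 K


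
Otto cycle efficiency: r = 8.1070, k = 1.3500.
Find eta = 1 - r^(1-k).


r^(k-1) = 2.0802
eta = 1 - 1/2.0802 = 0.5193 = 51.9273%

51.9273%


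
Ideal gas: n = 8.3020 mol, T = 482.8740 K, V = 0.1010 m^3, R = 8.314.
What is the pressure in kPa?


P = nRT/V = 8.3020 * 8.314 * 482.8740 / 0.1010
= 33329.3290 / 0.1010 = 329993.3569 Pa = 329.9934 kPa

329.9934 kPa


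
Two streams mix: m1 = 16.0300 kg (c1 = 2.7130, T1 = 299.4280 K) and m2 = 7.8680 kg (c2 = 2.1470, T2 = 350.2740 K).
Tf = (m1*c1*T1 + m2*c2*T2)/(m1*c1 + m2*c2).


num = 18938.9782
den = 60.3820
Tf = 313.6528 K

313.6528 K


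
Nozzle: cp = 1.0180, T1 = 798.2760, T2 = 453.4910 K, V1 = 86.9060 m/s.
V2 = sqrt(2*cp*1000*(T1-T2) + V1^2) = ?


dT = 344.7850 K
2*cp*1000*dT = 701982.2600
V1^2 = 7552.6528
V2 = sqrt(709534.9128) = 842.3390 m/s

842.3390 m/s


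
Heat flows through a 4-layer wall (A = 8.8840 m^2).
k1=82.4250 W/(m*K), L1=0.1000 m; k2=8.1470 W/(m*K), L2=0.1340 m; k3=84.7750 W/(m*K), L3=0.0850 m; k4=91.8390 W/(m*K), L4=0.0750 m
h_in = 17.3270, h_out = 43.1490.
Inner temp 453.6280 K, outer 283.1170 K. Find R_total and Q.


R_conv_in = 1/(17.3270*8.8840) = 0.0065
R_1 = 0.1000/(82.4250*8.8840) = 0.0001
R_2 = 0.1340/(8.1470*8.8840) = 0.0019
R_3 = 0.0850/(84.7750*8.8840) = 0.0001
R_4 = 0.0750/(91.8390*8.8840) = 9.1923e-05
R_conv_out = 1/(43.1490*8.8840) = 0.0026
R_total = 0.0113 K/W
Q = 170.5110 / 0.0113 = 15092.4758 W

R_total = 0.0113 K/W, Q = 15092.4758 W


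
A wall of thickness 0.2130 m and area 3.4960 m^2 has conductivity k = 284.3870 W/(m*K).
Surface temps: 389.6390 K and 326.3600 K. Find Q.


dT = 63.2790 K
Q = 284.3870 * 3.4960 * 63.2790 / 0.2130 = 295366.4531 W

295366.4531 W


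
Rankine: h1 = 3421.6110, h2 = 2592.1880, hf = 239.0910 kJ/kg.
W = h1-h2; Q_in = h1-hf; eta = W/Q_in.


W = 829.4230 kJ/kg
Q_in = 3182.5200 kJ/kg
eta = 0.2606 = 26.0618%

eta = 26.0618%


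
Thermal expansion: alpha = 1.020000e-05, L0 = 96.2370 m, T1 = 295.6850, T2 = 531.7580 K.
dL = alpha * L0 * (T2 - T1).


dT = 236.0730 K
dL = 1.020000e-05 * 96.2370 * 236.0730 = 0.231733 m
L_final = 96.468733 m

dL = 0.231733 m


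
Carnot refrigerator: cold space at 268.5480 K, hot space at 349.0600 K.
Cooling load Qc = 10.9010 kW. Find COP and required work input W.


COP = 268.5480 / 80.5120 = 3.3355
W = 10.9010 / 3.3355 = 3.2682 kW

COP = 3.3355, W = 3.2682 kW


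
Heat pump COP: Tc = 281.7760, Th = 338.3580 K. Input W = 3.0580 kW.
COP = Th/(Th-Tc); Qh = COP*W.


COP = 338.3580 / 56.5820 = 5.9800
Qh = 5.9800 * 3.0580 = 18.2867 kW

COP = 5.9800, Qh = 18.2867 kW


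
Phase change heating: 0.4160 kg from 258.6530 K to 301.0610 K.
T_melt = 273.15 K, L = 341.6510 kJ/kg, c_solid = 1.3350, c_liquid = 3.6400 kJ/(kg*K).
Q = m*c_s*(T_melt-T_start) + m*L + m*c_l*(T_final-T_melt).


Q1 (sensible, solid) = 0.4160 * 1.3350 * 14.4970 = 8.0511 kJ
Q2 (latent) = 0.4160 * 341.6510 = 142.1268 kJ
Q3 (sensible, liquid) = 0.4160 * 3.6400 * 27.9110 = 42.2640 kJ
Q_total = 192.4418 kJ

192.4418 kJ


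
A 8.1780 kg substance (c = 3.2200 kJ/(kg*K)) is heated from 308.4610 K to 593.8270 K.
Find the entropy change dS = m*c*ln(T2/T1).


T2/T1 = 1.9251
ln(T2/T1) = 0.6550
dS = 8.1780 * 3.2200 * 0.6550 = 17.2480 kJ/K

17.2480 kJ/K


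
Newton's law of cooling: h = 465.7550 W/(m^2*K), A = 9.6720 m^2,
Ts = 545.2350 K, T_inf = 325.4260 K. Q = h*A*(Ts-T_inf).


dT = 219.8090 K
Q = 465.7550 * 9.6720 * 219.8090 = 990191.7058 W

990191.7058 W


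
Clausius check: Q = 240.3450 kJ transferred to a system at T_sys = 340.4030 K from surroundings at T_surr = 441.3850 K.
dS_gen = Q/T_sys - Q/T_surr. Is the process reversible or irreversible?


dS_sys = 240.3450/340.4030 = 0.7061 kJ/K
dS_surr = -240.3450/441.3850 = -0.5445 kJ/K
dS_gen = 0.7061 - 0.5445 = 0.1615 kJ/K (irreversible)

dS_gen = 0.1615 kJ/K, irreversible


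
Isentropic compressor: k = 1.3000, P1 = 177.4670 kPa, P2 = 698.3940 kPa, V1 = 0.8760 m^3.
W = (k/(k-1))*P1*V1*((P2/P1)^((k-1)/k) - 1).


(k-1)/k = 0.2308
(P2/P1)^exp = 1.3718
W = 4.3333 * 177.4670 * 0.8760 * (1.3718 - 1) = 250.4961 kJ

250.4961 kJ


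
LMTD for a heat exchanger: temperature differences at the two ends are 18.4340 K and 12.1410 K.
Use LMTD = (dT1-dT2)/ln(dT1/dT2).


dT1/dT2 = 1.5183
ln(dT1/dT2) = 0.4176
LMTD = 6.2930 / 0.4176 = 15.0691 K

15.0691 K


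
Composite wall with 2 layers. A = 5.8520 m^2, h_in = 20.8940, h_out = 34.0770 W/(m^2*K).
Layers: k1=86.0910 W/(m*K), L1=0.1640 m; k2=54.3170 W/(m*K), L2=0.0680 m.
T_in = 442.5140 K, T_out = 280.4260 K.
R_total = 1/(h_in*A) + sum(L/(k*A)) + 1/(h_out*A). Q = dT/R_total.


R_conv_in = 1/(20.8940*5.8520) = 0.0082
R_1 = 0.1640/(86.0910*5.8520) = 0.0003
R_2 = 0.0680/(54.3170*5.8520) = 0.0002
R_conv_out = 1/(34.0770*5.8520) = 0.0050
R_total = 0.0137 K/W
Q = 162.0880 / 0.0137 = 11803.2086 W

R_total = 0.0137 K/W, Q = 11803.2086 W


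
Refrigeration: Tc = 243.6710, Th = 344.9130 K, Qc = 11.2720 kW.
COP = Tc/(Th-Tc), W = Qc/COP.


COP = 243.6710 / 101.2420 = 2.4068
W = 11.2720 / 2.4068 = 4.6834 kW

COP = 2.4068, W = 4.6834 kW


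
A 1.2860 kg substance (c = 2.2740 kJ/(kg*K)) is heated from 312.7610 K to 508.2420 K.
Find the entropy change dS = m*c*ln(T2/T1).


T2/T1 = 1.6250
ln(T2/T1) = 0.4855
dS = 1.2860 * 2.2740 * 0.4855 = 1.4198 kJ/K

1.4198 kJ/K


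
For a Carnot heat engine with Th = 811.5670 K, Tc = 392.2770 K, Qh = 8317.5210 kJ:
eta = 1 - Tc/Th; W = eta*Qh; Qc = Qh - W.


eta = 1 - 392.2770/811.5670 = 0.5166
W = 0.5166 * 8317.5210 = 4297.1848 kJ
Qc = 8317.5210 - 4297.1848 = 4020.3362 kJ

eta = 51.6642%, W = 4297.1848 kJ, Qc = 4020.3362 kJ


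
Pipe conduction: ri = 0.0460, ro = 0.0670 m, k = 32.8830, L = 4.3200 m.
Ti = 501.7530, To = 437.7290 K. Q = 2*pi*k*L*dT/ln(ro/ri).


dT = 64.0240 K
ln(ro/ri) = 0.3761
Q = 2*pi*32.8830*4.3200*64.0240 / 0.3761 = 151960.5463 W

151960.5463 W


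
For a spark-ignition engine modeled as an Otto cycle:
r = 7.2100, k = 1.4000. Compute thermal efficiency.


r^(k-1) = 2.2038
eta = 1 - 1/2.2038 = 0.5462 = 54.6240%

54.6240%


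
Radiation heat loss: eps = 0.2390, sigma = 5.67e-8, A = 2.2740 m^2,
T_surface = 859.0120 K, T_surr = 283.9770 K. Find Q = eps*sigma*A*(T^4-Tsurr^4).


T^4 = 5.4450e+11
Tsurr^4 = 6.5033e+09
Q = 0.2390 * 5.67e-8 * 2.2740 * 5.3800e+11 = 16578.6847 W

16578.6847 W


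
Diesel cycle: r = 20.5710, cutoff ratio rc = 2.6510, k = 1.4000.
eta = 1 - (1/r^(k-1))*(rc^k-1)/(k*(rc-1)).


r^(k-1) = 3.3520
rc^k = 3.9154
eta = 0.6237 = 62.3714%

62.3714%


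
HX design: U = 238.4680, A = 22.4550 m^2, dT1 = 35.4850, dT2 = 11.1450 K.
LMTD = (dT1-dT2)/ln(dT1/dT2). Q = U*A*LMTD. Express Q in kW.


LMTD = 21.0168 K
Q = 238.4680 * 22.4550 * 21.0168 = 112540.9344 W = 112.5409 kW

112.5409 kW


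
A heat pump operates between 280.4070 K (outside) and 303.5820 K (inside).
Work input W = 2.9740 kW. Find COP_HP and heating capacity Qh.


COP = 303.5820 / 23.1750 = 13.0995
Qh = 13.0995 * 2.9740 = 38.9581 kW

COP = 13.0995, Qh = 38.9581 kW


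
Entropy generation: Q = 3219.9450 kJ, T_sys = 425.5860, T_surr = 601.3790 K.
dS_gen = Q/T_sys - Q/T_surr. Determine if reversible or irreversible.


dS_sys = 3219.9450/425.5860 = 7.5659 kJ/K
dS_surr = -3219.9450/601.3790 = -5.3543 kJ/K
dS_gen = 7.5659 - 5.3543 = 2.2116 kJ/K (irreversible)

dS_gen = 2.2116 kJ/K, irreversible


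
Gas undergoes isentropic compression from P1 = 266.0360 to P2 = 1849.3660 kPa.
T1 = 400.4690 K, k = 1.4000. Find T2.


(k-1)/k = 0.2857
(P2/P1)^exp = 1.7402
T2 = 400.4690 * 1.7402 = 696.8895 K

696.8895 K


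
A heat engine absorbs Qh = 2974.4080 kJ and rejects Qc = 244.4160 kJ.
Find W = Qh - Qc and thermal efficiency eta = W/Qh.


W = 2974.4080 - 244.4160 = 2729.9920 kJ
eta = 2729.9920 / 2974.4080 = 0.9178 = 91.7827%

W = 2729.9920 kJ, eta = 91.7827%


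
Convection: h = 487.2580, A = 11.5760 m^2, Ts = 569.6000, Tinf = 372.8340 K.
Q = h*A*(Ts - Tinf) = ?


dT = 196.7660 K
Q = 487.2580 * 11.5760 * 196.7660 = 1109858.3491 W

1109858.3491 W


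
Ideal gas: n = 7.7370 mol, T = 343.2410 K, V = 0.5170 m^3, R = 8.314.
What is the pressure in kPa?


P = nRT/V = 7.7370 * 8.314 * 343.2410 / 0.5170
= 22079.1208 / 0.5170 = 42706.2298 Pa = 42.7062 kPa

42.7062 kPa


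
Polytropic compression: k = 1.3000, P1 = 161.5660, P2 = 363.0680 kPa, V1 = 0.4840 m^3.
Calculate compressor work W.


(k-1)/k = 0.2308
(P2/P1)^exp = 1.2054
W = 4.3333 * 161.5660 * 0.4840 * (1.2054 - 1) = 69.6165 kJ

69.6165 kJ


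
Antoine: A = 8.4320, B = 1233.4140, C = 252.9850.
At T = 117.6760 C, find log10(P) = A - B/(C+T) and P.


C+T = 370.6610
B/(C+T) = 3.3276
log10(P) = 8.4320 - 3.3276 = 5.1044
P = 10^5.1044 = 127172.5480 mmHg

127172.5480 mmHg


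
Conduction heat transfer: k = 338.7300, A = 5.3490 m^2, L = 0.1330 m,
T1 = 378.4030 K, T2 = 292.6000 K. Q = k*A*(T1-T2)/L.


dT = 85.8030 K
Q = 338.7300 * 5.3490 * 85.8030 / 0.1330 = 1168899.2817 W

1168899.2817 W


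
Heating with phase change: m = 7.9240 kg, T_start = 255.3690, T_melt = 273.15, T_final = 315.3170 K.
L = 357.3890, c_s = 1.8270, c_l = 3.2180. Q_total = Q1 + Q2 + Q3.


Q1 (sensible, solid) = 7.9240 * 1.8270 * 17.7810 = 257.4182 kJ
Q2 (latent) = 7.9240 * 357.3890 = 2831.9504 kJ
Q3 (sensible, liquid) = 7.9240 * 3.2180 * 42.1670 = 1075.2345 kJ
Q_total = 4164.6032 kJ

4164.6032 kJ


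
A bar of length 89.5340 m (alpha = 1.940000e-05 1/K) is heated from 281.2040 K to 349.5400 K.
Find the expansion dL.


dT = 68.3360 K
dL = 1.940000e-05 * 89.5340 * 68.3360 = 0.118697 m
L_final = 89.652697 m

dL = 0.118697 m


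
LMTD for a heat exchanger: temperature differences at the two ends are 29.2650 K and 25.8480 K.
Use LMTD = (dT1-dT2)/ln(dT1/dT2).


dT1/dT2 = 1.1322
ln(dT1/dT2) = 0.1242
LMTD = 3.4170 / 0.1242 = 27.5212 K

27.5212 K


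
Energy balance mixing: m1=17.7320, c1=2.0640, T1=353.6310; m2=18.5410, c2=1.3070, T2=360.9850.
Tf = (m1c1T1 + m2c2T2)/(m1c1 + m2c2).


num = 21690.2681
den = 60.8319
Tf = 356.5605 K

356.5605 K


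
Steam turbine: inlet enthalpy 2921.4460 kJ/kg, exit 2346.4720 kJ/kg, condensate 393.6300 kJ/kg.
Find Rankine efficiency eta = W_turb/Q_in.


W = 574.9740 kJ/kg
Q_in = 2527.8160 kJ/kg
eta = 0.2275 = 22.7459%

eta = 22.7459%


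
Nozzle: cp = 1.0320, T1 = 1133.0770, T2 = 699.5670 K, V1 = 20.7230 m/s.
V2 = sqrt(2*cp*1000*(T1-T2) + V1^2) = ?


dT = 433.5100 K
2*cp*1000*dT = 894764.6400
V1^2 = 429.4427
V2 = sqrt(895194.0827) = 946.1470 m/s

946.1470 m/s


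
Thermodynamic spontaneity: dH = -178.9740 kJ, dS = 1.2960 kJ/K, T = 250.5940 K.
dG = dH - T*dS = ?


T*dS = 250.5940 * 1.2960 = 324.7698 kJ
dG = -178.9740 - 324.7698 = -503.7438 kJ (spontaneous)

dG = -503.7438 kJ, spontaneous


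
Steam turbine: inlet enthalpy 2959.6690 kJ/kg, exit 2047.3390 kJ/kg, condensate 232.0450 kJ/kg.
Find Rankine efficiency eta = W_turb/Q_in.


W = 912.3300 kJ/kg
Q_in = 2727.6240 kJ/kg
eta = 0.3345 = 33.4478%

eta = 33.4478%


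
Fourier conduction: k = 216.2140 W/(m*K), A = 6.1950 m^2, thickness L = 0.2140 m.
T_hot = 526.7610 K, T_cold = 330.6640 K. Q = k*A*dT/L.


dT = 196.0970 K
Q = 216.2140 * 6.1950 * 196.0970 / 0.2140 = 1227389.2024 W

1227389.2024 W


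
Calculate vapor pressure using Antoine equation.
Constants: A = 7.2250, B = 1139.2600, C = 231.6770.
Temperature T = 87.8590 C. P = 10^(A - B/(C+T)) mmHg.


C+T = 319.5360
B/(C+T) = 3.5654
log10(P) = 7.2250 - 3.5654 = 3.6596
P = 10^3.6596 = 4567.1233 mmHg

4567.1233 mmHg


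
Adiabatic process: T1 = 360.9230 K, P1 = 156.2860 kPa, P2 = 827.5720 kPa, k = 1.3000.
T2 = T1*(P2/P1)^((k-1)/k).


(k-1)/k = 0.2308
(P2/P1)^exp = 1.4691
T2 = 360.9230 * 1.4691 = 530.2310 K

530.2310 K


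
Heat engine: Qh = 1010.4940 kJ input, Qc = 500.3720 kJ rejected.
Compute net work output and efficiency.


W = 1010.4940 - 500.3720 = 510.1220 kJ
eta = 510.1220 / 1010.4940 = 0.5048 = 50.4824%

W = 510.1220 kJ, eta = 50.4824%


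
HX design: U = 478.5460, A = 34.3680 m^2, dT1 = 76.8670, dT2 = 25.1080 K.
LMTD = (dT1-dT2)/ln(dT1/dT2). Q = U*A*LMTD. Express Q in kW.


LMTD = 46.2592 K
Q = 478.5460 * 34.3680 * 46.2592 = 760810.2979 W = 760.8103 kW

760.8103 kW


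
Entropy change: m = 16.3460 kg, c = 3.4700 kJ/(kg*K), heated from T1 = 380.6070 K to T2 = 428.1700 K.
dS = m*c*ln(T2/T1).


T2/T1 = 1.1250
ln(T2/T1) = 0.1178
dS = 16.3460 * 3.4700 * 0.1178 = 6.6790 kJ/K

6.6790 kJ/K


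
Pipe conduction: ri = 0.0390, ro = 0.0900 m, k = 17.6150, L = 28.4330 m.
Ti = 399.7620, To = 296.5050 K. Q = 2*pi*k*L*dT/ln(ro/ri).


dT = 103.2570 K
ln(ro/ri) = 0.8362
Q = 2*pi*17.6150*28.4330*103.2570 / 0.8362 = 388570.2970 W

388570.2970 W


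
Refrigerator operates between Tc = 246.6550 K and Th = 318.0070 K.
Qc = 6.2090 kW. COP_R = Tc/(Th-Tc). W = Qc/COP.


COP = 246.6550 / 71.3520 = 3.4569
W = 6.2090 / 3.4569 = 1.7961 kW

COP = 3.4569, W = 1.7961 kW


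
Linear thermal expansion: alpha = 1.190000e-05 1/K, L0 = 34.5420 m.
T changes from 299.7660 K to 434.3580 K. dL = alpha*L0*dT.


dT = 134.5920 K
dL = 1.190000e-05 * 34.5420 * 134.5920 = 0.055324 m
L_final = 34.597324 m

dL = 0.055324 m


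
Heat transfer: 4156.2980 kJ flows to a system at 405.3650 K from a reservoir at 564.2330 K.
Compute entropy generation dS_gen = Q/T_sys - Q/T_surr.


dS_sys = 4156.2980/405.3650 = 10.2532 kJ/K
dS_surr = -4156.2980/564.2330 = -7.3663 kJ/K
dS_gen = 10.2532 - 7.3663 = 2.8869 kJ/K (irreversible)

dS_gen = 2.8869 kJ/K, irreversible


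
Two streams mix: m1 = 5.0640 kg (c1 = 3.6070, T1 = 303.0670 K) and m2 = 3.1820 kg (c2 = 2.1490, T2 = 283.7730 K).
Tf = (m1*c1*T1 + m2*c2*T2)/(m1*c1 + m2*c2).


num = 7476.2490
den = 25.1040
Tf = 297.8115 K

297.8115 K


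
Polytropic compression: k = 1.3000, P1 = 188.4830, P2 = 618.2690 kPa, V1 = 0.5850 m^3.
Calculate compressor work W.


(k-1)/k = 0.2308
(P2/P1)^exp = 1.3154
W = 4.3333 * 188.4830 * 0.5850 * (1.3154 - 1) = 150.6955 kJ

150.6955 kJ


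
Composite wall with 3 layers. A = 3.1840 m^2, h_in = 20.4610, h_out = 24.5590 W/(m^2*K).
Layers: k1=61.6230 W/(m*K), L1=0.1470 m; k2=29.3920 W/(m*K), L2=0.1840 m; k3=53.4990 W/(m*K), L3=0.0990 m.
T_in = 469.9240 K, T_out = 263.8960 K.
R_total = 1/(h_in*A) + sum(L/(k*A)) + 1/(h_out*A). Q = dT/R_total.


R_conv_in = 1/(20.4610*3.1840) = 0.0153
R_1 = 0.1470/(61.6230*3.1840) = 0.0007
R_2 = 0.1840/(29.3920*3.1840) = 0.0020
R_3 = 0.0990/(53.4990*3.1840) = 0.0006
R_conv_out = 1/(24.5590*3.1840) = 0.0128
R_total = 0.0314 K/W
Q = 206.0280 / 0.0314 = 6554.1692 W

R_total = 0.0314 K/W, Q = 6554.1692 W


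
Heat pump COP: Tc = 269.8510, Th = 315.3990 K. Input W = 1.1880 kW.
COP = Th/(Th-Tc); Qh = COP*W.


COP = 315.3990 / 45.5480 = 6.9245
Qh = 6.9245 * 1.1880 = 8.2264 kW

COP = 6.9245, Qh = 8.2264 kW


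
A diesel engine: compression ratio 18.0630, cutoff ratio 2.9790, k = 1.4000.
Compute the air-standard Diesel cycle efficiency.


r^(k-1) = 3.1821
rc^k = 4.6100
eta = 0.5905 = 59.0537%

59.0537%


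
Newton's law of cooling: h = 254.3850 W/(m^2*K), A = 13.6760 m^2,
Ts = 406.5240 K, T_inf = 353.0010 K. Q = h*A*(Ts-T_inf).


dT = 53.5230 K
Q = 254.3850 * 13.6760 * 53.5230 = 186204.8717 W

186204.8717 W


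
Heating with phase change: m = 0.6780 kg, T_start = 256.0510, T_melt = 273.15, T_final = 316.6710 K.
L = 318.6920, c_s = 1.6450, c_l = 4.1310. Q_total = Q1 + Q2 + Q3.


Q1 (sensible, solid) = 0.6780 * 1.6450 * 17.0990 = 19.0707 kJ
Q2 (latent) = 0.6780 * 318.6920 = 216.0732 kJ
Q3 (sensible, liquid) = 0.6780 * 4.1310 * 43.5210 = 121.8944 kJ
Q_total = 357.0383 kJ

357.0383 kJ


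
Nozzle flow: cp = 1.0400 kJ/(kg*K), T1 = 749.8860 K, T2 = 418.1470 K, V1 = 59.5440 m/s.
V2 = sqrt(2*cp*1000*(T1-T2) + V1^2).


dT = 331.7390 K
2*cp*1000*dT = 690017.1200
V1^2 = 3545.4879
V2 = sqrt(693562.6079) = 832.8041 m/s

832.8041 m/s


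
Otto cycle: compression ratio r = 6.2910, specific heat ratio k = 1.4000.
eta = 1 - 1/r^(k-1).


r^(k-1) = 2.0868
eta = 1 - 1/2.0868 = 0.5208 = 52.0805%

52.0805%


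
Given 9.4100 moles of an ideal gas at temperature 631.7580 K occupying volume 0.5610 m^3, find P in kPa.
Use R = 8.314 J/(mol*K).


P = nRT/V = 9.4100 * 8.314 * 631.7580 / 0.5610
= 49425.4229 / 0.5610 = 88102.3581 Pa = 88.1024 kPa

88.1024 kPa


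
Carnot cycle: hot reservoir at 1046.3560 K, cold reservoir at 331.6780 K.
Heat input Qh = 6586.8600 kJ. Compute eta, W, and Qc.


eta = 1 - 331.6780/1046.3560 = 0.6830
W = 0.6830 * 6586.8600 = 4498.9315 kJ
Qc = 6586.8600 - 4498.9315 = 2087.9285 kJ

eta = 68.3016%, W = 4498.9315 kJ, Qc = 2087.9285 kJ


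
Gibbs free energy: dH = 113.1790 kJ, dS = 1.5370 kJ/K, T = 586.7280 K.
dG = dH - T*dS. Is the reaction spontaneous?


T*dS = 586.7280 * 1.5370 = 901.8009 kJ
dG = 113.1790 - 901.8009 = -788.6219 kJ (spontaneous)

dG = -788.6219 kJ, spontaneous


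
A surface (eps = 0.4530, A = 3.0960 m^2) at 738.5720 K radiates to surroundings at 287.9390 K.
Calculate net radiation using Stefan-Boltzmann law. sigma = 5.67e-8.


T^4 = 2.9756e+11
Tsurr^4 = 6.8739e+09
Q = 0.4530 * 5.67e-8 * 3.0960 * 2.9068e+11 = 23115.4971 W

23115.4971 W


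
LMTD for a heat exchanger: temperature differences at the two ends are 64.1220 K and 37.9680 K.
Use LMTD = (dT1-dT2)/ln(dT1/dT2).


dT1/dT2 = 1.6888
ln(dT1/dT2) = 0.5240
LMTD = 26.1540 / 0.5240 = 49.9080 K

49.9080 K


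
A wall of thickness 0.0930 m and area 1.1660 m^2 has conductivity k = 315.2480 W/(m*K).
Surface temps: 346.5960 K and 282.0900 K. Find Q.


dT = 64.5060 K
Q = 315.2480 * 1.1660 * 64.5060 / 0.0930 = 254957.6539 W

254957.6539 W


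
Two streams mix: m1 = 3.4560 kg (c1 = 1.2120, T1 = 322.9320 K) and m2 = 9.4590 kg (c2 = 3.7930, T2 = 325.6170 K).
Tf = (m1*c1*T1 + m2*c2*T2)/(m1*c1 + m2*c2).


num = 13035.1387
den = 40.0667
Tf = 325.3363 K

325.3363 K


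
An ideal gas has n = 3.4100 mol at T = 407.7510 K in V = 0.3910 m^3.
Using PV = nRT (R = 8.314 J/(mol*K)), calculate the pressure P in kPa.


P = nRT/V = 3.4100 * 8.314 * 407.7510 / 0.3910
= 11560.0426 / 0.3910 = 29565.3263 Pa = 29.5653 kPa

29.5653 kPa


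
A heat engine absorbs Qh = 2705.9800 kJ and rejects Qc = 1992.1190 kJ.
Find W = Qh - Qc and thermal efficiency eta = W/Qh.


W = 2705.9800 - 1992.1190 = 713.8610 kJ
eta = 713.8610 / 2705.9800 = 0.2638 = 26.3809%

W = 713.8610 kJ, eta = 26.3809%


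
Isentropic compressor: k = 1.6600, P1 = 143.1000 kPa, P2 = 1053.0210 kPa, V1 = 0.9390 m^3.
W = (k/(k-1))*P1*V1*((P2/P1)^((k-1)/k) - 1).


(k-1)/k = 0.3976
(P2/P1)^exp = 2.2112
W = 2.5152 * 143.1000 * 0.9390 * (2.2112 - 1) = 409.3449 kJ

409.3449 kJ


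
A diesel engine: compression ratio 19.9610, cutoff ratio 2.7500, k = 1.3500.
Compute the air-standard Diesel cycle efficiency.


r^(k-1) = 2.8514
rc^k = 3.9183
eta = 0.5668 = 56.6792%

56.6792%


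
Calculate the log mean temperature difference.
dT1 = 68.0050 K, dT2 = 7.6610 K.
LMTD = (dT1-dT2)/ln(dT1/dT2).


dT1/dT2 = 8.8768
ln(dT1/dT2) = 2.1834
LMTD = 60.3440 / 2.1834 = 27.6371 K

27.6371 K


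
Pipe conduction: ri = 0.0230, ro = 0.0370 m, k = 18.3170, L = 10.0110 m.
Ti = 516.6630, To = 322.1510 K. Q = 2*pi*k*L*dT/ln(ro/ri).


dT = 194.5120 K
ln(ro/ri) = 0.4754
Q = 2*pi*18.3170*10.0110*194.5120 / 0.4754 = 471386.6186 W

471386.6186 W


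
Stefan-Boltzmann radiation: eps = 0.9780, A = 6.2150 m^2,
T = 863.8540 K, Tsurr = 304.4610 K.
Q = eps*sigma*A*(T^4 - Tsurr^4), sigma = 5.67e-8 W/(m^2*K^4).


T^4 = 5.5688e+11
Tsurr^4 = 8.5926e+09
Q = 0.9780 * 5.67e-8 * 6.2150 * 5.4829e+11 = 188960.5088 W

188960.5088 W


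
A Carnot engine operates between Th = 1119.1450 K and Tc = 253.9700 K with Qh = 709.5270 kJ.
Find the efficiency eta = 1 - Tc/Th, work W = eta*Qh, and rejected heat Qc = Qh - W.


eta = 1 - 253.9700/1119.1450 = 0.7731
W = 0.7731 * 709.5270 = 548.5125 kJ
Qc = 709.5270 - 548.5125 = 161.0145 kJ

eta = 77.3068%, W = 548.5125 kJ, Qc = 161.0145 kJ


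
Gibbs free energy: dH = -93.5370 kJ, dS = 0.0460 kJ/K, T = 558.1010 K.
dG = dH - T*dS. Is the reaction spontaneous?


T*dS = 558.1010 * 0.0460 = 25.6726 kJ
dG = -93.5370 - 25.6726 = -119.2096 kJ (spontaneous)

dG = -119.2096 kJ, spontaneous


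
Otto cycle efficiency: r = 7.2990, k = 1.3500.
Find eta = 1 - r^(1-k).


r^(k-1) = 2.0051
eta = 1 - 1/2.0051 = 0.5013 = 50.1279%

50.1279%


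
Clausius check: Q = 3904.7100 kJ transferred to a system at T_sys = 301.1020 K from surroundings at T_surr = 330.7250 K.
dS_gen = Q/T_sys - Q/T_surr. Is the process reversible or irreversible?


dS_sys = 3904.7100/301.1020 = 12.9681 kJ/K
dS_surr = -3904.7100/330.7250 = -11.8065 kJ/K
dS_gen = 12.9681 - 11.8065 = 1.1615 kJ/K (irreversible)

dS_gen = 1.1615 kJ/K, irreversible


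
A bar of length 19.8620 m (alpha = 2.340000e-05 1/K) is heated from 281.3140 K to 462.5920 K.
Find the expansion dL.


dT = 181.2780 K
dL = 2.340000e-05 * 19.8620 * 181.2780 = 0.084253 m
L_final = 19.946253 m

dL = 0.084253 m


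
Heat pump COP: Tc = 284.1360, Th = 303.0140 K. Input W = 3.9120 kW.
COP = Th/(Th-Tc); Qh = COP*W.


COP = 303.0140 / 18.8780 = 16.0512
Qh = 16.0512 * 3.9120 = 62.7922 kW

COP = 16.0512, Qh = 62.7922 kW


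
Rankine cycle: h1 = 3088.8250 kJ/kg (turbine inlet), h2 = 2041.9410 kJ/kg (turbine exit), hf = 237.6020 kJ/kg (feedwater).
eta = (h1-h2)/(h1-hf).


W = 1046.8840 kJ/kg
Q_in = 2851.2230 kJ/kg
eta = 0.3672 = 36.7170%

eta = 36.7170%


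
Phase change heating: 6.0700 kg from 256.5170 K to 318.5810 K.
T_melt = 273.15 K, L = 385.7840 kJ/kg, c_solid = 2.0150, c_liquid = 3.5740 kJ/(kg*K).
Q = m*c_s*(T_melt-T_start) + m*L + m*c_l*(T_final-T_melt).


Q1 (sensible, solid) = 6.0700 * 2.0150 * 16.6330 = 203.4391 kJ
Q2 (latent) = 6.0700 * 385.7840 = 2341.7089 kJ
Q3 (sensible, liquid) = 6.0700 * 3.5740 * 45.4310 = 985.5883 kJ
Q_total = 3530.7362 kJ

3530.7362 kJ


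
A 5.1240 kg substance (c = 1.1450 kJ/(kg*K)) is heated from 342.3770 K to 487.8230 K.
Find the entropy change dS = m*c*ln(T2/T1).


T2/T1 = 1.4248
ln(T2/T1) = 0.3540
dS = 5.1240 * 1.1450 * 0.3540 = 2.0771 kJ/K

2.0771 kJ/K


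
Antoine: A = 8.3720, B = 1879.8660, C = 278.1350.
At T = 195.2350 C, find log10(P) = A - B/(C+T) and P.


C+T = 473.3700
B/(C+T) = 3.9712
log10(P) = 8.3720 - 3.9712 = 4.4008
P = 10^4.4008 = 25162.8451 mmHg

25162.8451 mmHg


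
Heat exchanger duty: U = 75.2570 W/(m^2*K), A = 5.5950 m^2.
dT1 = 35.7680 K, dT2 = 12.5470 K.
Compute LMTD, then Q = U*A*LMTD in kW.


LMTD = 22.1665 K
Q = 75.2570 * 5.5950 * 22.1665 = 9333.4888 W = 9.3335 kW

9.3335 kW


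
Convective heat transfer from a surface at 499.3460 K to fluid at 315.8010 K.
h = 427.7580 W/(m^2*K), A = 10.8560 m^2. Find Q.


dT = 183.5450 K
Q = 427.7580 * 10.8560 * 183.5450 = 852335.4139 W

852335.4139 W


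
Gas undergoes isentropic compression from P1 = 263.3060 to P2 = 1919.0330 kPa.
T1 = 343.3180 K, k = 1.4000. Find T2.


(k-1)/k = 0.2857
(P2/P1)^exp = 1.7639
T2 = 343.3180 * 1.7639 = 605.5638 K

605.5638 K


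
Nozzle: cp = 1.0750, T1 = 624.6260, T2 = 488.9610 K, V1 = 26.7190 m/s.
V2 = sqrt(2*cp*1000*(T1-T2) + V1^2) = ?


dT = 135.6650 K
2*cp*1000*dT = 291679.7500
V1^2 = 713.9050
V2 = sqrt(292393.6550) = 540.7344 m/s

540.7344 m/s


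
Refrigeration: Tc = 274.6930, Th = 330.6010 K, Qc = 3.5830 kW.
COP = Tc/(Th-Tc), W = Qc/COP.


COP = 274.6930 / 55.9080 = 4.9133
W = 3.5830 / 4.9133 = 0.7292 kW

COP = 4.9133, W = 0.7292 kW


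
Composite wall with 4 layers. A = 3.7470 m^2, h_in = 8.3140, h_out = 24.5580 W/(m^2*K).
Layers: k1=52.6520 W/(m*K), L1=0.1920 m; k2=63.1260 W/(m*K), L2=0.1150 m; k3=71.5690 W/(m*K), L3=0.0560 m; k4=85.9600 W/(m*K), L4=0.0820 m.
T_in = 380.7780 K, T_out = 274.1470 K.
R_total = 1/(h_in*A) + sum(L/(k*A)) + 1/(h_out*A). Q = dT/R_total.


R_conv_in = 1/(8.3140*3.7470) = 0.0321
R_1 = 0.1920/(52.6520*3.7470) = 0.0010
R_2 = 0.1150/(63.1260*3.7470) = 0.0005
R_3 = 0.0560/(71.5690*3.7470) = 0.0002
R_4 = 0.0820/(85.9600*3.7470) = 0.0003
R_conv_out = 1/(24.5580*3.7470) = 0.0109
R_total = 0.0449 K/W
Q = 106.6310 / 0.0449 = 2375.3719 W

R_total = 0.0449 K/W, Q = 2375.3719 W


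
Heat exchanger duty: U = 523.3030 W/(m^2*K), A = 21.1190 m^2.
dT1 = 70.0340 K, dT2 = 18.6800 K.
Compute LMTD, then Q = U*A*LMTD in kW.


LMTD = 38.8596 K
Q = 523.3030 * 21.1190 * 38.8596 = 429461.9360 W = 429.4619 kW

429.4619 kW


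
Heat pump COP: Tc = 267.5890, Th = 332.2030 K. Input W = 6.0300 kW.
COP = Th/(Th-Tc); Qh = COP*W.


COP = 332.2030 / 64.6140 = 5.1413
Qh = 5.1413 * 6.0300 = 31.0023 kW

COP = 5.1413, Qh = 31.0023 kW


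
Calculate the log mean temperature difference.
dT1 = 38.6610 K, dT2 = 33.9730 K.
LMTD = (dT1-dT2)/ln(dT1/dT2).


dT1/dT2 = 1.1380
ln(dT1/dT2) = 0.1293
LMTD = 4.6880 / 0.1293 = 36.2665 K

36.2665 K


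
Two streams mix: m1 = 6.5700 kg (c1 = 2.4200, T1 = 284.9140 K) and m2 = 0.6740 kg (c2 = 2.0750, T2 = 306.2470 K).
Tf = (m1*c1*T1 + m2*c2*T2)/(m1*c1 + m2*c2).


num = 4958.2634
den = 17.2980
Tf = 286.6388 K

286.6388 K


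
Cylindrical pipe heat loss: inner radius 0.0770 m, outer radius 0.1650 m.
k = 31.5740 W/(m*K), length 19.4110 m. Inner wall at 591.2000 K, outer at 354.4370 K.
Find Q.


dT = 236.7630 K
ln(ro/ri) = 0.7621
Q = 2*pi*31.5740*19.4110*236.7630 / 0.7621 = 1196289.8874 W

1196289.8874 W


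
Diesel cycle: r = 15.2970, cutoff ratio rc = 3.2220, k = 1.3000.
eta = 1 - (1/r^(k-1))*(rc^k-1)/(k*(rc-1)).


r^(k-1) = 2.2666
rc^k = 4.5768
eta = 0.4537 = 45.3705%

45.3705%


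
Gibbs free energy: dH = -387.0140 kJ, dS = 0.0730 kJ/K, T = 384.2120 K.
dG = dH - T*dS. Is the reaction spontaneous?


T*dS = 384.2120 * 0.0730 = 28.0475 kJ
dG = -387.0140 - 28.0475 = -415.0615 kJ (spontaneous)

dG = -415.0615 kJ, spontaneous


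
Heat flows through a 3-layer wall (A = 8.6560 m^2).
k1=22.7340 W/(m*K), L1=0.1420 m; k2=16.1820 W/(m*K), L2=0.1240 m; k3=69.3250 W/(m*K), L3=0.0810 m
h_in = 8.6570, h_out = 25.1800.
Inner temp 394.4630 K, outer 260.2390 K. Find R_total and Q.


R_conv_in = 1/(8.6570*8.6560) = 0.0133
R_1 = 0.1420/(22.7340*8.6560) = 0.0007
R_2 = 0.1240/(16.1820*8.6560) = 0.0009
R_3 = 0.0810/(69.3250*8.6560) = 0.0001
R_conv_out = 1/(25.1800*8.6560) = 0.0046
R_total = 0.0197 K/W
Q = 134.2240 / 0.0197 = 6822.1341 W

R_total = 0.0197 K/W, Q = 6822.1341 W


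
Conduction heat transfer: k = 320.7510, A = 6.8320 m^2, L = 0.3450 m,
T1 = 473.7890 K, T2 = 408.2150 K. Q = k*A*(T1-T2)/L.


dT = 65.5740 K
Q = 320.7510 * 6.8320 * 65.5740 / 0.3450 = 416512.9013 W

416512.9013 W


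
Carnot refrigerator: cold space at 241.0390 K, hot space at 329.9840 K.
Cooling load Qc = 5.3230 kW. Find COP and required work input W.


COP = 241.0390 / 88.9450 = 2.7100
W = 5.3230 / 2.7100 = 1.9642 kW

COP = 2.7100, W = 1.9642 kW


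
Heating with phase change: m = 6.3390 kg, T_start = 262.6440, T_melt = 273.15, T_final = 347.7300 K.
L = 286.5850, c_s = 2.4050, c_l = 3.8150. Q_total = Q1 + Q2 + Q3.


Q1 (sensible, solid) = 6.3390 * 2.4050 * 10.5060 = 160.1671 kJ
Q2 (latent) = 6.3390 * 286.5850 = 1816.6623 kJ
Q3 (sensible, liquid) = 6.3390 * 3.8150 * 74.5800 = 1803.5894 kJ
Q_total = 3780.4188 kJ

3780.4188 kJ


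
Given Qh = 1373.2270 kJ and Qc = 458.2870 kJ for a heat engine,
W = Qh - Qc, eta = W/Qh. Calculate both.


W = 1373.2270 - 458.2870 = 914.9400 kJ
eta = 914.9400 / 1373.2270 = 0.6663 = 66.6270%

W = 914.9400 kJ, eta = 66.6270%


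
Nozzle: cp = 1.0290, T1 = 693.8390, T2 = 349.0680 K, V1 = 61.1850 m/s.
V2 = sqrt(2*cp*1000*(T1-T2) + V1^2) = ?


dT = 344.7710 K
2*cp*1000*dT = 709538.7180
V1^2 = 3743.6042
V2 = sqrt(713282.3222) = 844.5604 m/s

844.5604 m/s


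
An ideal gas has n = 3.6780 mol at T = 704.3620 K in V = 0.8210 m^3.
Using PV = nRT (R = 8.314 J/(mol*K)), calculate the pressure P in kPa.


P = nRT/V = 3.6780 * 8.314 * 704.3620 / 0.8210
= 21538.6095 / 0.8210 = 26234.6036 Pa = 26.2346 kPa

26.2346 kPa


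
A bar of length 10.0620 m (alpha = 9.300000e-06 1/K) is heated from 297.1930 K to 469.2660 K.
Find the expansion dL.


dT = 172.0730 K
dL = 9.300000e-06 * 10.0620 * 172.0730 = 0.016102 m
L_final = 10.078102 m

dL = 0.016102 m


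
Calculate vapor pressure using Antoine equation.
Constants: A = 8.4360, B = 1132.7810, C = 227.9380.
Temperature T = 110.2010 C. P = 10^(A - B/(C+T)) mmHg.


C+T = 338.1390
B/(C+T) = 3.3500
log10(P) = 8.4360 - 3.3500 = 5.0860
P = 10^5.0860 = 121886.2188 mmHg

121886.2188 mmHg


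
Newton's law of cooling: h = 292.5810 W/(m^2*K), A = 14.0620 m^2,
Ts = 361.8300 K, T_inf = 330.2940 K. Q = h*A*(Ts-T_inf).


dT = 31.5360 K
Q = 292.5810 * 14.0620 * 31.5360 = 129747.7456 W

129747.7456 W


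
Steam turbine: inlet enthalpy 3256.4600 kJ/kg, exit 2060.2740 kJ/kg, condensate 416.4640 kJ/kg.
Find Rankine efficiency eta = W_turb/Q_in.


W = 1196.1860 kJ/kg
Q_in = 2839.9960 kJ/kg
eta = 0.4212 = 42.1193%

eta = 42.1193%


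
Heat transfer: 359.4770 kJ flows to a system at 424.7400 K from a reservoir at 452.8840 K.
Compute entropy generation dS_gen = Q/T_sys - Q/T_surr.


dS_sys = 359.4770/424.7400 = 0.8463 kJ/K
dS_surr = -359.4770/452.8840 = -0.7938 kJ/K
dS_gen = 0.8463 - 0.7938 = 0.0526 kJ/K (irreversible)

dS_gen = 0.0526 kJ/K, irreversible


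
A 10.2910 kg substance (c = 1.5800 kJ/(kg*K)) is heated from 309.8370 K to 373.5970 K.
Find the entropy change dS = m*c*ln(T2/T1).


T2/T1 = 1.2058
ln(T2/T1) = 0.1871
dS = 10.2910 * 1.5800 * 0.1871 = 3.0427 kJ/K

3.0427 kJ/K


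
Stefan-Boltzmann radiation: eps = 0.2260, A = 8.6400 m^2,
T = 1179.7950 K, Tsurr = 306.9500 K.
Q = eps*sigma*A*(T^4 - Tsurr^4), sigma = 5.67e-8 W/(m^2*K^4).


T^4 = 1.9374e+12
Tsurr^4 = 8.8771e+09
Q = 0.2260 * 5.67e-8 * 8.6400 * 1.9286e+12 = 213519.2252 W

213519.2252 W


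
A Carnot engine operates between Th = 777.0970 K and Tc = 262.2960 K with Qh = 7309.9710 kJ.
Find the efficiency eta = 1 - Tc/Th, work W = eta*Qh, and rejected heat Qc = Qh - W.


eta = 1 - 262.2960/777.0970 = 0.6625
W = 0.6625 * 7309.9710 = 4842.6134 kJ
Qc = 7309.9710 - 4842.6134 = 2467.3576 kJ

eta = 66.2467%, W = 4842.6134 kJ, Qc = 2467.3576 kJ


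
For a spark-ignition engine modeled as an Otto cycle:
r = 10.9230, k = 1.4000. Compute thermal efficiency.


r^(k-1) = 2.6022
eta = 1 - 1/2.6022 = 0.6157 = 61.5706%

61.5706%


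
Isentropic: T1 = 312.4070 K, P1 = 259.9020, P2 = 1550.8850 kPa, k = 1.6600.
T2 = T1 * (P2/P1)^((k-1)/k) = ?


(k-1)/k = 0.3976
(P2/P1)^exp = 2.0344
T2 = 312.4070 * 2.0344 = 635.5642 K

635.5642 K


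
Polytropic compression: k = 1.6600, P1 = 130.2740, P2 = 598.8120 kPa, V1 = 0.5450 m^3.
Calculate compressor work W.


(k-1)/k = 0.3976
(P2/P1)^exp = 1.8339
W = 2.5152 * 130.2740 * 0.5450 * (1.8339 - 1) = 148.9138 kJ

148.9138 kJ


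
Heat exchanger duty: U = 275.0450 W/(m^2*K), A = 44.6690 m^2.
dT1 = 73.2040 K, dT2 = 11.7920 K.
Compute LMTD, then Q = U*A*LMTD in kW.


LMTD = 33.6351 K
Q = 275.0450 * 44.6690 * 33.6351 = 413240.7960 W = 413.2408 kW

413.2408 kW


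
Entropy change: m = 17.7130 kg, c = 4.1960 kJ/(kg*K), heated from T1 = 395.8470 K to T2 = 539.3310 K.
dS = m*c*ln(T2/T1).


T2/T1 = 1.3625
ln(T2/T1) = 0.3093
dS = 17.7130 * 4.1960 * 0.3093 = 22.9885 kJ/K

22.9885 kJ/K


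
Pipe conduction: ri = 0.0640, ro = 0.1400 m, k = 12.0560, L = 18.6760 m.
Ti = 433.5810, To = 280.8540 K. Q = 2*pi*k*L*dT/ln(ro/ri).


dT = 152.7270 K
ln(ro/ri) = 0.7828
Q = 2*pi*12.0560*18.6760*152.7270 / 0.7828 = 276028.8881 W

276028.8881 W
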